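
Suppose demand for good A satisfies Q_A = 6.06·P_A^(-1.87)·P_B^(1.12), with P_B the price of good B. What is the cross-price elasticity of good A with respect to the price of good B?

In a log-linear (constant-elasticity) demand function, the coefficient on the exponent of P_B is the cross-price elasticity.
ε = 1.12. Positive, so good A and good B are substitutes.

1.12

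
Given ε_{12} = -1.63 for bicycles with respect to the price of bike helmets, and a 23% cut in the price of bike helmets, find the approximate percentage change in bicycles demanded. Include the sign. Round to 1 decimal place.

%ΔQ ≈ ε × %ΔP of bike helmets = -1.63 × (-23%) = 37.5%.

37.5%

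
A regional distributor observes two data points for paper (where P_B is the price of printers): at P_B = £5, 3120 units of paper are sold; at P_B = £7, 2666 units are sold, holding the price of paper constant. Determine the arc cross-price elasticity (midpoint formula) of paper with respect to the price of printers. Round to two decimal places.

ΔQ_A = 2666 − 3120 = -454; ΔP_B = 7 − 5 = 2.
Midpoints: Q̄_A = 2893.0, P̄_B = 6.00.
ε = (ΔQ_A/Q̄_A)/(ΔP_B/P̄_B) = (-454/2893.0)/(2/6.00) ≈ -0.47.
ε < 0: paper and printers are complements.

-0.47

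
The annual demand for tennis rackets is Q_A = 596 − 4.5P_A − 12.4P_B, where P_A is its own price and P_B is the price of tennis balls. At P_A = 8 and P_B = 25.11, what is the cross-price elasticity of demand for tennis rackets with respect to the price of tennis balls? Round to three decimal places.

-1.252

At P_A = 8 and P_B = 25.11: Q_A = 248.636.
∂Q_A/∂P_B = -12.4.
ε = (∂Q_A/∂P_B)(P_B/Q_A) = -12.4 × (25.11/248.636) ≈ -1.252.
Since ε < 0, tennis rackets and tennis balls are complements.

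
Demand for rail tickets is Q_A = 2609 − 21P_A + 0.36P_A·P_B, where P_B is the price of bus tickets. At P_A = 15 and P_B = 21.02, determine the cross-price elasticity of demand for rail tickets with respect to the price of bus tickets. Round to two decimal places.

0.05

At P_A = 15 and P_B = 21.02: Q_A = 2407.508.
∂Q_A/∂P_B = 0.36P_A = 0.36(15) = 5.4000.
ε = (∂Q_A/∂P_B)(P_B/Q_A) = 5.4000 × (21.02/2407.508) ≈ 0.05.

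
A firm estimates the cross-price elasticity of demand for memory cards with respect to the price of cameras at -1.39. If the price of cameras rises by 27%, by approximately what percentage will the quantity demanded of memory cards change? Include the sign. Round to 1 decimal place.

-37.5%

%ΔQ ≈ ε × %ΔP of cameras = -1.39 × (27%) = -37.5%.
Demand for memory cards falls by about 37.5%.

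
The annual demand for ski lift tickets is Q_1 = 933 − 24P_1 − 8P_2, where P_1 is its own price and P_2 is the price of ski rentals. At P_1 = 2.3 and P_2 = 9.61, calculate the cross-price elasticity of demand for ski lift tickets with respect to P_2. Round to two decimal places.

-0.10

At P_1 = 2.3 and P_2 = 9.61: Q_1 = 800.92.
∂Q_1/∂P_2 = -8.
ε = (∂Q_1/∂P_2)(P_2/Q_1) = -8 × (9.61/800.92) ≈ -0.10.
Since ε < 0, ski lift tickets and ski rentals are complements.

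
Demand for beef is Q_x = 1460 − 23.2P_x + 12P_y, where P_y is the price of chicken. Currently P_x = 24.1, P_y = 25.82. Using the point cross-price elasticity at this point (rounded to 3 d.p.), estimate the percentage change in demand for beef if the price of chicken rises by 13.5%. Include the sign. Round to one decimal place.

3.5%

At P_x = 24.1, P_y = 25.82: Q_x = 1210.72.
∂Q_x/∂P_y = 12.
ε = (∂Q_x/∂P_y)(P_y/Q_x) = 12.0000 × 25.82/1210.72 ≈ 0.256.
%ΔQ_x ≈ ε × %ΔP_y = 0.256 × (13.5%) = 3.5%.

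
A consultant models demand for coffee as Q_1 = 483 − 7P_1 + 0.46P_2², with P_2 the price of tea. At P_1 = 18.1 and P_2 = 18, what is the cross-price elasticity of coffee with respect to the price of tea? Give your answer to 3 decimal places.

At P_1 = 18.1 and P_2 = 18: Q_1 = 505.34.
∂Q_1/∂P_2 = 0.92P_2 = 0.92(18) = 16.5600.
ε = (∂Q_1/∂P_2)(P_2/Q_1) = 16.5600 × (18/505.34) ≈ 0.590.
ε > 0: substitutes.

0.590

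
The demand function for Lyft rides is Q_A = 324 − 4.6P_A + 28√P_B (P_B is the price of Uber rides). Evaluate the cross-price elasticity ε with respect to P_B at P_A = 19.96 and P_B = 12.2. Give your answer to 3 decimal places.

0.148

At P_A = 19.96 and P_B = 12.2: Q_A = 329.984.
∂Q_A/∂P_B = 28/(2√P_B) = 28/(2√12.2) = 4.0082.
ε = (∂Q_A/∂P_B)(P_B/Q_A) = 4.0082 × (12.2/329.984) ≈ 0.148.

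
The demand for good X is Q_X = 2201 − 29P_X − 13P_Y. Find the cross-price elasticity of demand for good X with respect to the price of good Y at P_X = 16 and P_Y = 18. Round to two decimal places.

At P_X = 16 and P_Y = 18: Q_X = 1503.
∂Q_X/∂P_Y = -13.
ε = (∂Q_X/∂P_Y)(P_Y/Q_X) = -13 × (18/1503) ≈ -0.16.
Since ε < 0, good X and good Y are complements.

-0.16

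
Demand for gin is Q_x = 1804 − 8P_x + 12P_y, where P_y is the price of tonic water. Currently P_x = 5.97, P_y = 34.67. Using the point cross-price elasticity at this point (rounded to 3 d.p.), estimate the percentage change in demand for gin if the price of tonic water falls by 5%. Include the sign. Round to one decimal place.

-1.0%

At P_x = 5.97, P_y = 34.67: Q_x = 2172.28.
∂Q_x/∂P_y = 12.
ε = (∂Q_x/∂P_y)(P_y/Q_x) = 12.0000 × 34.67/2172.28 ≈ 0.192.
%ΔQ_x ≈ ε × %ΔP_y = 0.192 × (-5%) = -1.0%.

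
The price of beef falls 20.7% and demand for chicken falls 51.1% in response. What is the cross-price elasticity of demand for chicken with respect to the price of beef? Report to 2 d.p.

ε = (%ΔQ of chicken) / (%ΔP of beef) = (-51.1%) / (-20.7%) ≈ 2.47.

2.47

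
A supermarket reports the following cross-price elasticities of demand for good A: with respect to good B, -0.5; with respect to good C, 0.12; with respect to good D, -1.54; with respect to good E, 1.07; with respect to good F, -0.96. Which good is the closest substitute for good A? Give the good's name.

good E

Substitutes have ε > 0. Among the positive values, 1.07 (good E) is largest.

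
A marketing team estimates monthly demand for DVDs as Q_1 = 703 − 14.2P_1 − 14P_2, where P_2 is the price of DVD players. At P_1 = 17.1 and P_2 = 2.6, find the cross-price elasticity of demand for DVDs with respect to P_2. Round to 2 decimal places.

-0.09

At P_1 = 17.1 and P_2 = 2.6: Q_1 = 423.78.
∂Q_1/∂P_2 = -14.
ε = (∂Q_1/∂P_2)(P_2/Q_1) = -14 × (2.6/423.78) ≈ -0.09.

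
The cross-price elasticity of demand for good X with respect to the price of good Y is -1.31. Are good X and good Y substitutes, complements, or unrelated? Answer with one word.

complements

ε = -1.31 < 0, so a higher price of good Y lowers demand for good X: complements.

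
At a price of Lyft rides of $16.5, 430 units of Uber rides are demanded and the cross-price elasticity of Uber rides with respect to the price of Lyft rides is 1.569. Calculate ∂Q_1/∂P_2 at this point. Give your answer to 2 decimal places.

40.89

ε = (∂Q_1/∂P_2)·(P_2/Q_1) ⇒ ∂Q_1/∂P_2 = ε·Q_1/P_2 = 1.569 × 430/16.5 ≈ 40.89.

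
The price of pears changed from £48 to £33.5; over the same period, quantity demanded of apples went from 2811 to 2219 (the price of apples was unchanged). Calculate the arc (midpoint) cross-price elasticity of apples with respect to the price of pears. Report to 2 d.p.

0.66

ΔQ_A = 2219 − 2811 = -592; ΔP_B = 33.5 − 48 = -14.5.
Midpoints: Q̄_A = 2515.0, P̄_B = 40.75.
ε = (ΔQ_A/Q̄_A)/(ΔP_B/P̄_B) = (-592/2515.0)/(-14.5/40.75) ≈ 0.66.
ε > 0: apples and pears are substitutes.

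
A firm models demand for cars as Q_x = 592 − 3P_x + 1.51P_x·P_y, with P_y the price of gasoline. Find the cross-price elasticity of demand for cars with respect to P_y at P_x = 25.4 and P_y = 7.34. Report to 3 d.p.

0.353

At P_x = 25.4 and P_y = 7.34: Q_x = 797.318.
∂Q_x/∂P_y = 1.51P_x = 1.51(25.4) = 38.3540.
ε = (∂Q_x/∂P_y)(P_y/Q_x) = 38.3540 × (7.34/797.318) ≈ 0.353.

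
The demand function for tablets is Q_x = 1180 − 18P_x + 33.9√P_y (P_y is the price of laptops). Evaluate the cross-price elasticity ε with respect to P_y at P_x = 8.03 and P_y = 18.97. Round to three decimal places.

At P_x = 8.03 and P_y = 18.97: Q_x = 1183.110.
∂Q_x/∂P_y = 33.9/(2√P_y) = 33.9/(2√18.97) = 3.8917.
ε = (∂Q_x/∂P_y)(P_y/Q_x) = 3.8917 × (18.97/1183.110) ≈ 0.062.
ε > 0: substitutes.

0.062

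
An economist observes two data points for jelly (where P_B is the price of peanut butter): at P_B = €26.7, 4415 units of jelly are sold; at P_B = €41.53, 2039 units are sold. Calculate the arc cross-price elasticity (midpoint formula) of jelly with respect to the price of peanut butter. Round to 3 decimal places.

-1.694

ΔQ_A = 2039 − 4415 = -2376; ΔP_B = 41.53 − 26.7 = 14.83.
Midpoints: Q̄_A = 3227.0, P̄_B = 34.12.
ε = (ΔQ_A/Q̄_A)/(ΔP_B/P̄_B) = (-2376/3227.0)/(14.83/34.12) ≈ -1.694.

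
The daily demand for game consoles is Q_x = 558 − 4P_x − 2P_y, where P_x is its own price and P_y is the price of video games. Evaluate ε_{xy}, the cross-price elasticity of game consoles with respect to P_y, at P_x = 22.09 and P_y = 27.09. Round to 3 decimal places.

-0.130

At P_x = 22.09 and P_y = 27.09: Q_x = 415.46.
∂Q_x/∂P_y = -2.
ε = (∂Q_x/∂P_y)(P_y/Q_x) = -2 × (27.09/415.46) ≈ -0.130.
Since ε < 0, game consoles and video games are complements.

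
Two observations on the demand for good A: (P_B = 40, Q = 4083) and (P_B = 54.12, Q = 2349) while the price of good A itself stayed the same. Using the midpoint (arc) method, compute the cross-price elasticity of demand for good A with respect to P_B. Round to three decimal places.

ΔQ_A = 2349 − 4083 = -1734; ΔP_B = 54.12 − 40 = 14.12.
Midpoints: Q̄_A = 3216.0, P̄_B = 47.06.
ε = (ΔQ_A/Q̄_A)/(ΔP_B/P̄_B) = (-1734/3216.0)/(14.12/47.06) ≈ -1.797.

-1.797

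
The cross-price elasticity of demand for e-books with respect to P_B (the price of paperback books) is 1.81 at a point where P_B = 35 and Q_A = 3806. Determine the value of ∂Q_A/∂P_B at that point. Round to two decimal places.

196.82

ε = (∂Q_A/∂P_B)·(P_B/Q_A) ⇒ ∂Q_A/∂P_B = ε·Q_A/P_B = 1.81 × 3806/35 ≈ 196.82.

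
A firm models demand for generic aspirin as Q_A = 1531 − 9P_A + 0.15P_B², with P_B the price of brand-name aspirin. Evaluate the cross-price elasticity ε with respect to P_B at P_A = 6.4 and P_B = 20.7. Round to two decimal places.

0.08

At P_A = 6.4 and P_B = 20.7: Q_A = 1537.674.
∂Q_A/∂P_B = 0.3P_B = 0.3(20.7) = 6.2100.
ε = (∂Q_A/∂P_B)(P_B/Q_A) = 6.2100 × (20.7/1537.674) ≈ 0.08.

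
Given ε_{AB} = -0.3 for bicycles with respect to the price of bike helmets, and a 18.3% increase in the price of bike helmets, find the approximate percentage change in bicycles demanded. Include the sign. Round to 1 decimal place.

%ΔQ ≈ ε × %ΔP of bike helmets = -0.3 × (18.3%) = -5.5%.

-5.5%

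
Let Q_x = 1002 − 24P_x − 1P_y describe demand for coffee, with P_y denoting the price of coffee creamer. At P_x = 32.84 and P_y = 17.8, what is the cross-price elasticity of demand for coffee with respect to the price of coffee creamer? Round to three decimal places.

At P_x = 32.84 and P_y = 17.8: Q_x = 196.04.
∂Q_x/∂P_y = -1.
ε = (∂Q_x/∂P_y)(P_y/Q_x) = -1 × (17.8/196.04) ≈ -0.091.

-0.091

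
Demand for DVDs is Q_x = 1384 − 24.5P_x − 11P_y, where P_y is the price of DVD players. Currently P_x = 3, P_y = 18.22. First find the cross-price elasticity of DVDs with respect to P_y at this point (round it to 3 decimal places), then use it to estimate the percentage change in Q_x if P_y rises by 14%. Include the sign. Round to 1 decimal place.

At P_x = 3, P_y = 18.22: Q_x = 1110.08.
∂Q_x/∂P_y = -11.
ε = (∂Q_x/∂P_y)(P_y/Q_x) = -11.0000 × 18.22/1110.08 ≈ -0.181.
%ΔQ_x ≈ ε × %ΔP_y = -0.181 × (14%) = -2.5%.

-2.5%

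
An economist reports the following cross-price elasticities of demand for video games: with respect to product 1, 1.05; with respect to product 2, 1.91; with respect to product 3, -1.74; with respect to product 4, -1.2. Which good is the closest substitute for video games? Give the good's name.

Substitutes have ε > 0. Among the positive values, 1.91 (product 2) is largest.

product 2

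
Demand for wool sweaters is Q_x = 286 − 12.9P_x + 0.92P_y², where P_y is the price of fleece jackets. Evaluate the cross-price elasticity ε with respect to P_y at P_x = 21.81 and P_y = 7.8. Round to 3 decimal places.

1.847

At P_x = 21.81 and P_y = 7.8: Q_x = 60.624.
∂Q_x/∂P_y = 1.84P_y = 1.84(7.8) = 14.3520.
ε = (∂Q_x/∂P_y)(P_y/Q_x) = 14.3520 × (7.8/60.624) ≈ 1.847.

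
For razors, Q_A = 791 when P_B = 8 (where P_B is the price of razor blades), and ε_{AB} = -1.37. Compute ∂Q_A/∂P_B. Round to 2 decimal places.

-135.46

ε = (∂Q_A/∂P_B)·(P_B/Q_A) ⇒ ∂Q_A/∂P_B = ε·Q_A/P_B = -1.37 × 791/8 ≈ -135.46.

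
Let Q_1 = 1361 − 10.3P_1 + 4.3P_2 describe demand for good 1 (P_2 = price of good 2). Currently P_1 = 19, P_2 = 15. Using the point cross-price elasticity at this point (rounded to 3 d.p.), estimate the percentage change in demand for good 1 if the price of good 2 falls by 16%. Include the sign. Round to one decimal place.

-0.8%

At P_1 = 19, P_2 = 15: Q_1 = 1229.8.
∂Q_1/∂P_2 = 4.3.
ε = (∂Q_1/∂P_2)(P_2/Q_1) = 4.3000 × 15/1229.8 ≈ 0.052.
%ΔQ_1 ≈ ε × %ΔP_2 = 0.052 × (-16%) = -0.8%.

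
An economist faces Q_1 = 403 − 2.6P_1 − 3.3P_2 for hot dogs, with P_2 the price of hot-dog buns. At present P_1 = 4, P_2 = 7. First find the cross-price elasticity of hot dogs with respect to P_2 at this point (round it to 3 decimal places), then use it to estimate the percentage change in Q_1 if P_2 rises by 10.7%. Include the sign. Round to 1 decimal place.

At P_1 = 4, P_2 = 7: Q_1 = 369.5.
∂Q_1/∂P_2 = -3.3.
ε = (∂Q_1/∂P_2)(P_2/Q_1) = -3.3000 × 7/369.5 ≈ -0.063.
%ΔQ_1 ≈ ε × %ΔP_2 = -0.063 × (10.7%) = -0.7%.

-0.7%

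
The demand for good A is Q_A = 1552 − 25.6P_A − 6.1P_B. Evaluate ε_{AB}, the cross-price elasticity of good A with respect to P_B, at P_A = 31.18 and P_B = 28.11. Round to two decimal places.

-0.29

At P_A = 31.18 and P_B = 28.11: Q_A = 582.321.
∂Q_A/∂P_B = -6.1.
ε = (∂Q_A/∂P_B)(P_B/Q_A) = -6.1 × (28.11/582.321) ≈ -0.29.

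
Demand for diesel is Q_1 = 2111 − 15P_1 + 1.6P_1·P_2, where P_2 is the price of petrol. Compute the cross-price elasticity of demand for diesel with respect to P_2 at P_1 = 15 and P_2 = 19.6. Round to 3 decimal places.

At P_1 = 15 and P_2 = 19.6: Q_1 = 2356.4.
∂Q_1/∂P_2 = 1.6P_1 = 1.6(15) = 24.0000.
ε = (∂Q_1/∂P_2)(P_2/Q_1) = 24.0000 × (19.6/2356.4) ≈ 0.200.
ε > 0: substitutes.

0.200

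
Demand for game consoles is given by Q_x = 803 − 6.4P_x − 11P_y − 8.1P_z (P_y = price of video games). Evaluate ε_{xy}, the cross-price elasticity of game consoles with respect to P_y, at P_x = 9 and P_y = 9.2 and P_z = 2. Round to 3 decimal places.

At P_x = 9 and P_y = 9.2 and P_z = 2: Q_x = 628.
∂Q_x/∂P_y = -11.
ε = (∂Q_x/∂P_y)(P_y/Q_x) = -11 × (9.2/628) ≈ -0.161.

-0.161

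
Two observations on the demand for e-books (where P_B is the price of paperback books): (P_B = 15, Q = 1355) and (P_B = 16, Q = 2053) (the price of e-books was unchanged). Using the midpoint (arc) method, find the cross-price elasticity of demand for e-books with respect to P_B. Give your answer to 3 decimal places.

6.349

ΔQ_A = 2053 − 1355 = 698; ΔP_B = 16 − 15 = 1.
Midpoints: Q̄_A = 1704.0, P̄_B = 15.50.
ε = (ΔQ_A/Q̄_A)/(ΔP_B/P̄_B) = (698/1704.0)/(1/15.50) ≈ 6.349.
ε > 0: e-books and paperback books are substitutes.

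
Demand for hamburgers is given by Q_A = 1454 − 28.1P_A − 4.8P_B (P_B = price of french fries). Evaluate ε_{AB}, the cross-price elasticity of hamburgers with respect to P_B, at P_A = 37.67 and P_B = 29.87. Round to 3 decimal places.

At P_A = 37.67 and P_B = 29.87: Q_A = 252.097.
∂Q_A/∂P_B = -4.8.
ε = (∂Q_A/∂P_B)(P_B/Q_A) = -4.8 × (29.87/252.097) ≈ -0.569.

-0.569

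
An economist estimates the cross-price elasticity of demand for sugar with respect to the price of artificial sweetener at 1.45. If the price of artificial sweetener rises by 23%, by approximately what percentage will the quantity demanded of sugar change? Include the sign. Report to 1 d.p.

33.4%

%ΔQ ≈ ε × %ΔP of artificial sweetener = 1.45 × (23%) = 33.4%.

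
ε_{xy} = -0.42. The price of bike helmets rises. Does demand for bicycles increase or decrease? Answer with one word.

decrease

ε < 0 and the price of bike helmets rises, so the quantity of bicycles moves in the opposite direction: it decreases.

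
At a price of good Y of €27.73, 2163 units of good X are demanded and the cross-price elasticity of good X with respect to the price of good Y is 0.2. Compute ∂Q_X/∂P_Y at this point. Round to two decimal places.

15.60

ε = (∂Q_X/∂P_Y)·(P_Y/Q_X) ⇒ ∂Q_X/∂P_Y = ε·Q_X/P_Y = 0.2 × 2163/27.73 ≈ 15.60.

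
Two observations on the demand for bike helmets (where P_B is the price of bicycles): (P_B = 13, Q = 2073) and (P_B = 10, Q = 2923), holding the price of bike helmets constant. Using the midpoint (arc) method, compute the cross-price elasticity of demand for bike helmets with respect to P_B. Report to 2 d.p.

ΔQ_A = 2923 − 2073 = 850; ΔP_B = 10 − 13 = -3.
Midpoints: Q̄_A = 2498.0, P̄_B = 11.50.
ε = (ΔQ_A/Q̄_A)/(ΔP_B/P̄_B) = (850/2498.0)/(-3/11.50) ≈ -1.30.
ε < 0: bike helmets and bicycles are complements.

-1.30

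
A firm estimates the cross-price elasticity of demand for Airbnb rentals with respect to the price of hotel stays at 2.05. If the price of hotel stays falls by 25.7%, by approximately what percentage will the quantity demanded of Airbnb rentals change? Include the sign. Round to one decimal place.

-52.7%

%ΔQ ≈ ε × %ΔP of hotel stays = 2.05 × (-25.7%) = -52.7%.
Demand for Airbnb rentals falls by about 52.7%.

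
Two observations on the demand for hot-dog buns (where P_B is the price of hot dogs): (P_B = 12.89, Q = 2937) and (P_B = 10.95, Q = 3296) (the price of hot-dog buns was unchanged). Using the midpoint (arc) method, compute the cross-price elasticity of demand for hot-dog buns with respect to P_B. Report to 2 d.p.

ΔQ_A = 3296 − 2937 = 359; ΔP_B = 10.95 − 12.89 = -1.94.
Midpoints: Q̄_A = 3116.5, P̄_B = 11.92.
ε = (ΔQ_A/Q̄_A)/(ΔP_B/P̄_B) = (359/3116.5)/(-1.94/11.92) ≈ -0.71.
ε < 0: hot-dog buns and hot dogs are complements.

-0.71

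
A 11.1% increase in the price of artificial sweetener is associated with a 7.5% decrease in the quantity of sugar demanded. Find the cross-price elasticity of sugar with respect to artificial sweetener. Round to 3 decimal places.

-0.676

ε = (%ΔQ of sugar) / (%ΔP of artificial sweetener) = (-7.5%) / (11.1%) ≈ -0.676.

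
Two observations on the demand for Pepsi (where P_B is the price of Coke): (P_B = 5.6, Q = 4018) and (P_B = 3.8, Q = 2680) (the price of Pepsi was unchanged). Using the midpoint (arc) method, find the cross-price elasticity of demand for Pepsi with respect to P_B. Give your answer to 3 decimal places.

1.043

ΔQ_A = 2680 − 4018 = -1338; ΔP_B = 3.8 − 5.6 = -1.8.
Midpoints: Q̄_A = 3349.0, P̄_B = 4.70.
ε = (ΔQ_A/Q̄_A)/(ΔP_B/P̄_B) = (-1338/3349.0)/(-1.8/4.70) ≈ 1.043.
ε > 0: Pepsi and Coke are substitutes.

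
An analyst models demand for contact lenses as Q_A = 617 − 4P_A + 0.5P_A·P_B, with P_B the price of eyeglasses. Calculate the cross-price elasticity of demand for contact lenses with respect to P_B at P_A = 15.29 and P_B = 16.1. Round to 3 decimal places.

At P_A = 15.29 and P_B = 16.1: Q_A = 678.925.
∂Q_A/∂P_B = 0.5P_A = 0.5(15.29) = 7.6450.
ε = (∂Q_A/∂P_B)(P_B/Q_A) = 7.6450 × (16.1/678.925) ≈ 0.181.

0.181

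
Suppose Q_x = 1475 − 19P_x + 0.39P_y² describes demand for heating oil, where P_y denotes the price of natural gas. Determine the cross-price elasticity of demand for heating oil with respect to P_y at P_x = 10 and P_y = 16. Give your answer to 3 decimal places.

0.144

At P_x = 10 and P_y = 16: Q_x = 1384.84.
∂Q_x/∂P_y = 0.78P_y = 0.78(16) = 12.4800.
ε = (∂Q_x/∂P_y)(P_y/Q_x) = 12.4800 × (16/1384.84) ≈ 0.144.
ε > 0: substitutes.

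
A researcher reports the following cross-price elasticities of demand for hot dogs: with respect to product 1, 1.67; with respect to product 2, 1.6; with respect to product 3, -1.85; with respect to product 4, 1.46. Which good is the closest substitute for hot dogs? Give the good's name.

product 1

Substitutes have ε > 0. Among the positive values, 1.67 (product 1) is largest.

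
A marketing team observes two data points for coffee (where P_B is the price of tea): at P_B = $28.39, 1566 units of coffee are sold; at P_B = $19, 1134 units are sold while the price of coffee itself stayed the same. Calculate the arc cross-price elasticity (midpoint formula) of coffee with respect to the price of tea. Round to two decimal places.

ΔQ_A = 1134 − 1566 = -432; ΔP_B = 19 − 28.39 = -9.39.
Midpoints: Q̄_A = 1350.0, P̄_B = 23.70.
ε = (ΔQ_A/Q̄_A)/(ΔP_B/P̄_B) = (-432/1350.0)/(-9.39/23.70) ≈ 0.81.
ε > 0: coffee and tea are substitutes.

0.81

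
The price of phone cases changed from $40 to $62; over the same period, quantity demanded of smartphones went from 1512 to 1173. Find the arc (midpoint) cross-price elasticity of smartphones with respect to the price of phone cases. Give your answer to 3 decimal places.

ΔQ_A = 1173 − 1512 = -339; ΔP_B = 62 − 40 = 22.
Midpoints: Q̄_A = 1342.5, P̄_B = 51.00.
ε = (ΔQ_A/Q̄_A)/(ΔP_B/P̄_B) = (-339/1342.5)/(22/51.00) ≈ -0.585.

-0.585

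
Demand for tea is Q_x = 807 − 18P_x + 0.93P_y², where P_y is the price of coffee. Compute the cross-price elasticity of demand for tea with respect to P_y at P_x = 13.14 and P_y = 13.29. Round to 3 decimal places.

0.447

At P_x = 13.14 and P_y = 13.29: Q_x = 734.740.
∂Q_x/∂P_y = 1.86P_y = 1.86(13.29) = 24.7194.
ε = (∂Q_x/∂P_y)(P_y/Q_x) = 24.7194 × (13.29/734.740) ≈ 0.447.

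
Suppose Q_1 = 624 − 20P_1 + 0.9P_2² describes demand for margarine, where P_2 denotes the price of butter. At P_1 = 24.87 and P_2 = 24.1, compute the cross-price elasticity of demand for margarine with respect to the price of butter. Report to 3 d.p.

At P_1 = 24.87 and P_2 = 24.1: Q_1 = 649.329.
∂Q_1/∂P_2 = 1.8P_2 = 1.8(24.1) = 43.3800.
ε = (∂Q_1/∂P_2)(P_2/Q_1) = 43.3800 × (24.1/649.329) ≈ 1.610.
ε > 0: substitutes.

1.610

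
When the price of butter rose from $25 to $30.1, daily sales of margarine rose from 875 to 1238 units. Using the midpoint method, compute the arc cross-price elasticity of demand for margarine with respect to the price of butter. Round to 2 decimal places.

1.86

ΔQ_A = 1238 − 875 = 363; ΔP_B = 30.1 − 25 = 5.1.
Midpoints: Q̄_A = 1056.5, P̄_B = 27.55.
ε = (ΔQ_A/Q̄_A)/(ΔP_B/P̄_B) = (363/1056.5)/(5.1/27.55) ≈ 1.86.
ε > 0: margarine and butter are substitutes.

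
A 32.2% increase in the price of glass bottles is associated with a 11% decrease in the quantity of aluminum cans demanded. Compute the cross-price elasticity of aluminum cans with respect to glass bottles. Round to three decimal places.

ε = (%ΔQ of aluminum cans) / (%ΔP of glass bottles) = (-11%) / (32.2%) ≈ -0.342.

-0.342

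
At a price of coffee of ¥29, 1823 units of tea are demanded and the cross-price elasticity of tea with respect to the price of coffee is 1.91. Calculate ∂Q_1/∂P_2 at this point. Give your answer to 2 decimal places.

120.07

ε = (∂Q_1/∂P_2)·(P_2/Q_1) ⇒ ∂Q_1/∂P_2 = ε·Q_1/P_2 = 1.91 × 1823/29 ≈ 120.07.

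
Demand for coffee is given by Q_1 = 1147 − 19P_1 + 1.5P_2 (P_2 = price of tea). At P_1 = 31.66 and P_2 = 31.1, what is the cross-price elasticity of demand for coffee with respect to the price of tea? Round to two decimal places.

0.08

At P_1 = 31.66 and P_2 = 31.1: Q_1 = 592.11.
∂Q_1/∂P_2 = 1.5.
ε = (∂Q_1/∂P_2)(P_2/Q_1) = 1.5 × (31.1/592.11) ≈ 0.08.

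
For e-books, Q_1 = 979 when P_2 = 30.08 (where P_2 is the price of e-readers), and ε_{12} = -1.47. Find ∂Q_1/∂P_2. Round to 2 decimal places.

ε = (∂Q_1/∂P_2)·(P_2/Q_1) ⇒ ∂Q_1/∂P_2 = ε·Q_1/P_2 = -1.47 × 979/30.08 ≈ -47.84.

-47.84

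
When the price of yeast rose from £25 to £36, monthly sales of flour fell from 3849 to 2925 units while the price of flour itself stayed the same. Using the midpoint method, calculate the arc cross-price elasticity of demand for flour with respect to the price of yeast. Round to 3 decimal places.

ΔQ_A = 2925 − 3849 = -924; ΔP_B = 36 − 25 = 11.
Midpoints: Q̄_A = 3387.0, P̄_B = 30.50.
ε = (ΔQ_A/Q̄_A)/(ΔP_B/P̄_B) = (-924/3387.0)/(11/30.50) ≈ -0.756.
ε < 0: flour and yeast are complements.

-0.756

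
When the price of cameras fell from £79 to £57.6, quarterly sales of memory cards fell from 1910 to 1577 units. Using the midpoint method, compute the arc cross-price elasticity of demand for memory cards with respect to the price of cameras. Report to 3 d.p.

0.610

ΔQ_A = 1577 − 1910 = -333; ΔP_B = 57.6 − 79 = -21.4.
Midpoints: Q̄_A = 1743.5, P̄_B = 68.30.
ε = (ΔQ_A/Q̄_A)/(ΔP_B/P̄_B) = (-333/1743.5)/(-21.4/68.30) ≈ 0.610.
ε > 0: memory cards and cameras are substitutes.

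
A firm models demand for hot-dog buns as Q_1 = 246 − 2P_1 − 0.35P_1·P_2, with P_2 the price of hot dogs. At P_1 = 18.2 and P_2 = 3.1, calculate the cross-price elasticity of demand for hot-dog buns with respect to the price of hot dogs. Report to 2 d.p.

-0.10

At P_1 = 18.2 and P_2 = 3.1: Q_1 = 189.853.
∂Q_1/∂P_2 = -0.35P_1 = -0.35(18.2) = -6.3700.
ε = (∂Q_1/∂P_2)(P_2/Q_1) = -6.3700 × (3.1/189.853) ≈ -0.10.
ε < 0: complements.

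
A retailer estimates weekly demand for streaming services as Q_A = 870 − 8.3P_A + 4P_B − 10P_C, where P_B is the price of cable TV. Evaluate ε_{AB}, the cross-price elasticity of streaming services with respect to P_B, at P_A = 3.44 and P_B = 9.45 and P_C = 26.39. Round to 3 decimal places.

0.061

At P_A = 3.44 and P_B = 9.45 and P_C = 26.39: Q_A = 615.348.
∂Q_A/∂P_B = 4.
ε = (∂Q_A/∂P_B)(P_B/Q_A) = 4 × (9.45/615.348) ≈ 0.061.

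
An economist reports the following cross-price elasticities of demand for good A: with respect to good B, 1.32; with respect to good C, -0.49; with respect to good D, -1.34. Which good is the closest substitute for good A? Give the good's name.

Substitutes have ε > 0. Among the positive values, 1.32 (good B) is largest.

good B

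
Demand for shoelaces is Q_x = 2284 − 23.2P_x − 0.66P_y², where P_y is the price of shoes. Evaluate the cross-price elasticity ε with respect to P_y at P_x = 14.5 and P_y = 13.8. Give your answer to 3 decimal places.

At P_x = 14.5 and P_y = 13.8: Q_x = 1821.910.
∂Q_x/∂P_y = -1.32P_y = -1.32(13.8) = -18.2160.
ε = (∂Q_x/∂P_y)(P_y/Q_x) = -18.2160 × (13.8/1821.910) ≈ -0.138.

-0.138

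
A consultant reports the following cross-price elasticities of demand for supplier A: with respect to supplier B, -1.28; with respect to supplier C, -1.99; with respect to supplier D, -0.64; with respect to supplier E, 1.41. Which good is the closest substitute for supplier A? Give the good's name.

supplier E

Substitutes have ε > 0. Among the positive values, 1.41 (supplier E) is largest.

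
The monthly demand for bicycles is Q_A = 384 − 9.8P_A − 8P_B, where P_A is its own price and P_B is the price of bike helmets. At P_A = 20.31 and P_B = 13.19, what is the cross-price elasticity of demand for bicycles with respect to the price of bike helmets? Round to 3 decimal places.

At P_A = 20.31 and P_B = 13.19: Q_A = 79.442.
∂Q_A/∂P_B = -8.
ε = (∂Q_A/∂P_B)(P_B/Q_A) = -8 × (13.19/79.442) ≈ -1.328.

-1.328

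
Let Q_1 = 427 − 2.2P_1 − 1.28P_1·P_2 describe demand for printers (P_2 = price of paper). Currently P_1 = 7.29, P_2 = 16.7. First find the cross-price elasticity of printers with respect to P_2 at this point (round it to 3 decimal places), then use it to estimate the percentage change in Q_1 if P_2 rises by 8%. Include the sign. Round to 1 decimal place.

-4.9%

At P_1 = 7.29, P_2 = 16.7: Q_1 = 255.131.
∂Q_1/∂P_2 = -1.28P_1 = -9.3312.
ε = (∂Q_1/∂P_2)(P_2/Q_1) = -9.3312 × 16.7/255.131 ≈ -0.611.
%ΔQ_1 ≈ ε × %ΔP_2 = -0.611 × (8%) = -4.9%.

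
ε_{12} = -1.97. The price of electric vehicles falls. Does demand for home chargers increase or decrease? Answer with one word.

ε < 0 and the price of electric vehicles falls, so the quantity of home chargers moves in the opposite direction: it increases.

increase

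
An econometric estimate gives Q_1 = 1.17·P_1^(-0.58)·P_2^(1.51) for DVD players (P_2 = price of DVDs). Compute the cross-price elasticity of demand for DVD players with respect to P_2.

In a log-linear (constant-elasticity) demand function, the coefficient on the exponent of P_2 is the cross-price elasticity.
ε = 1.51. Positive, so DVD players and DVDs are substitutes.

1.51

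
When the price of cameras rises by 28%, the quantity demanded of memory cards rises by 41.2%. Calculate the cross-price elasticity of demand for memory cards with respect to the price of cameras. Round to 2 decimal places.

1.47

ε = (%ΔQ of memory cards) / (%ΔP of cameras) = (41.2%) / (28%) ≈ 1.47.
Positive cross-price elasticity: substitutes.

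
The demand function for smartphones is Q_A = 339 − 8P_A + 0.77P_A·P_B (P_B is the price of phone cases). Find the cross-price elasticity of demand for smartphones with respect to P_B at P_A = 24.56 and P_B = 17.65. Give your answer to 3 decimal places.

At P_A = 24.56 and P_B = 17.65: Q_A = 476.303.
∂Q_A/∂P_B = 0.77P_A = 0.77(24.56) = 18.9112.
ε = (∂Q_A/∂P_B)(P_B/Q_A) = 18.9112 × (17.65/476.303) ≈ 0.701.

0.701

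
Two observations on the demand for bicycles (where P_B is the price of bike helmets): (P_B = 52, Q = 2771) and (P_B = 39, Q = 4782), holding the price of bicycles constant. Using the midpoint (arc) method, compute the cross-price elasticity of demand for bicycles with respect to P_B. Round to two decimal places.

ΔQ_A = 4782 − 2771 = 2011; ΔP_B = 39 − 52 = -13.
Midpoints: Q̄_A = 3776.5, P̄_B = 45.50.
ε = (ΔQ_A/Q̄_A)/(ΔP_B/P̄_B) = (2011/3776.5)/(-13/45.50) ≈ -1.86.
ε < 0: bicycles and bike helmets are complements.

-1.86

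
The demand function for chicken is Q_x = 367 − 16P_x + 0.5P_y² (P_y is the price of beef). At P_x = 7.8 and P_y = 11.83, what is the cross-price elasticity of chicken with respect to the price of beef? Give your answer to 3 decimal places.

0.448

At P_x = 7.8 and P_y = 11.83: Q_x = 312.174.
∂Q_x/∂P_y = 1P_y = 1(11.83) = 11.8300.
ε = (∂Q_x/∂P_y)(P_y/Q_x) = 11.8300 × (11.83/312.174) ≈ 0.448.
ε > 0: substitutes.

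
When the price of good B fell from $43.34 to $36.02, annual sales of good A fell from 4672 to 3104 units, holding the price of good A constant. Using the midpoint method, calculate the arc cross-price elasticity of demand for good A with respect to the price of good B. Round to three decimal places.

ΔQ_A = 3104 − 4672 = -1568; ΔP_B = 36.02 − 43.34 = -7.32.
Midpoints: Q̄_A = 3888.0, P̄_B = 39.68.
ε = (ΔQ_A/Q̄_A)/(ΔP_B/P̄_B) = (-1568/3888.0)/(-7.32/39.68) ≈ 2.186.
ε > 0: good A and good B are substitutes.

2.186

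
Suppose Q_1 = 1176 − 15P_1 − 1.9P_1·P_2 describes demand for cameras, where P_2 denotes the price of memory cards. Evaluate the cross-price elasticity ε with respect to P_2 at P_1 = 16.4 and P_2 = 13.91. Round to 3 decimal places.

-0.873

At P_1 = 16.4 and P_2 = 13.91: Q_1 = 496.564.
∂Q_1/∂P_2 = -1.9P_1 = -1.9(16.4) = -31.1600.
ε = (∂Q_1/∂P_2)(P_2/Q_1) = -31.1600 × (13.91/496.564) ≈ -0.873.
ε < 0: complements.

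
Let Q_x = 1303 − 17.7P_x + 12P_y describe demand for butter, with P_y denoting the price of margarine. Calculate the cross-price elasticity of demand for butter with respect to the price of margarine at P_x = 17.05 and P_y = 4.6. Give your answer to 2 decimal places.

0.05

At P_x = 17.05 and P_y = 4.6: Q_x = 1056.415.
∂Q_x/∂P_y = 12.
ε = (∂Q_x/∂P_y)(P_y/Q_x) = 12 × (4.6/1056.415) ≈ 0.05.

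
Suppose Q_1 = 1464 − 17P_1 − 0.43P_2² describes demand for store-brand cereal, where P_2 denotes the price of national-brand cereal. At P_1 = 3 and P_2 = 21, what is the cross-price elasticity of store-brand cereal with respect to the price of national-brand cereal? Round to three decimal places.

At P_1 = 3 and P_2 = 21: Q_1 = 1223.37.
∂Q_1/∂P_2 = -0.86P_2 = -0.86(21) = -18.0600.
ε = (∂Q_1/∂P_2)(P_2/Q_1) = -18.0600 × (21/1223.37) ≈ -0.310.
ε < 0: complements.

-0.310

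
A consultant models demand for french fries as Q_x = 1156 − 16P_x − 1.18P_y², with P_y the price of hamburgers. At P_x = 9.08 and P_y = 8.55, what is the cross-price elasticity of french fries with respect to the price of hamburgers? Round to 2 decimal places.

At P_x = 9.08 and P_y = 8.55: Q_x = 924.459.
∂Q_x/∂P_y = -2.36P_y = -2.36(8.55) = -20.1780.
ε = (∂Q_x/∂P_y)(P_y/Q_x) = -20.1780 × (8.55/924.459) ≈ -0.19.

-0.19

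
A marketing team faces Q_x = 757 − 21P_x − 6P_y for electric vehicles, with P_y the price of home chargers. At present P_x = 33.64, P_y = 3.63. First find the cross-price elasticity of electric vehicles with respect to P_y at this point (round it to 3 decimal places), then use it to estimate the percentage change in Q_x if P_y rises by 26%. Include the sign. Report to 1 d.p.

At P_x = 33.64, P_y = 3.63: Q_x = 28.78.
∂Q_x/∂P_y = -6.
ε = (∂Q_x/∂P_y)(P_y/Q_x) = -6.0000 × 3.63/28.78 ≈ -0.757.
%ΔQ_x ≈ ε × %ΔP_y = -0.757 × (26%) = -19.7%.

-19.7%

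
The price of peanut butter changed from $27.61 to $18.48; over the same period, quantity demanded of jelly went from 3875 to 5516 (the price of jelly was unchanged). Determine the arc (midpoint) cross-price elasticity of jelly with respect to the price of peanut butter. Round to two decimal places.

ΔQ_A = 5516 − 3875 = 1641; ΔP_B = 18.48 − 27.61 = -9.13.
Midpoints: Q̄_A = 4695.5, P̄_B = 23.05.
ε = (ΔQ_A/Q̄_A)/(ΔP_B/P̄_B) = (1641/4695.5)/(-9.13/23.05) ≈ -0.88.
ε < 0: jelly and peanut butter are complements.

-0.88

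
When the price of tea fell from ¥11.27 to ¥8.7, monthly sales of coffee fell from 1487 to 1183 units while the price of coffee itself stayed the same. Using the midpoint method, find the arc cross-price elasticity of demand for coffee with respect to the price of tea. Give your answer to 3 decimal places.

ΔQ_A = 1183 − 1487 = -304; ΔP_B = 8.7 − 11.27 = -2.57.
Midpoints: Q̄_A = 1335.0, P̄_B = 9.98.
ε = (ΔQ_A/Q̄_A)/(ΔP_B/P̄_B) = (-304/1335.0)/(-2.57/9.98) ≈ 0.885.
ε > 0: coffee and tea are substitutes.

0.885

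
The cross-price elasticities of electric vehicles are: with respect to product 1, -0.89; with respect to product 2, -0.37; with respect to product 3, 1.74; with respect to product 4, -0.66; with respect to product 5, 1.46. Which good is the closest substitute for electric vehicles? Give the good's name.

product 3

Substitutes have ε > 0. Among the positive values, 1.74 (product 3) is largest.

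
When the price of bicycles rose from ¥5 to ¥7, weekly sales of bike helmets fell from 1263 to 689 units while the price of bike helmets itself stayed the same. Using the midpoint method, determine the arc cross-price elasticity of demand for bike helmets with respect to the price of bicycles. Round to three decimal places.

ΔQ_A = 689 − 1263 = -574; ΔP_B = 7 − 5 = 2.
Midpoints: Q̄_A = 976.0, P̄_B = 6.00.
ε = (ΔQ_A/Q̄_A)/(ΔP_B/P̄_B) = (-574/976.0)/(2/6.00) ≈ -1.764.
ε < 0: bike helmets and bicycles are complements.

-1.764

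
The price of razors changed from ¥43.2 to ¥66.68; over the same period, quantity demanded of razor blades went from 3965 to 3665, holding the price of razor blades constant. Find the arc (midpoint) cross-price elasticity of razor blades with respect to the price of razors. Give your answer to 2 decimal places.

-0.18

ΔQ_A = 3665 − 3965 = -300; ΔP_B = 66.68 − 43.2 = 23.48.
Midpoints: Q̄_A = 3815.0, P̄_B = 54.94.
ε = (ΔQ_A/Q̄_A)/(ΔP_B/P̄_B) = (-300/3815.0)/(23.48/54.94) ≈ -0.18.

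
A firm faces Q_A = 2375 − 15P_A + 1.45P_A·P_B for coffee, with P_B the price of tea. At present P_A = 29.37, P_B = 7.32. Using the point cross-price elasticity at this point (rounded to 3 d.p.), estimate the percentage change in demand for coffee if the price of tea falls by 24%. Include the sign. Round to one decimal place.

At P_A = 29.37, P_B = 7.32: Q_A = 2246.183.
∂Q_A/∂P_B = 1.45P_A = 42.5865.
ε = (∂Q_A/∂P_B)(P_B/Q_A) = 42.5865 × 7.32/2246.183 ≈ 0.139.
%ΔQ_A ≈ ε × %ΔP_B = 0.139 × (-24%) = -3.3%.

-3.3%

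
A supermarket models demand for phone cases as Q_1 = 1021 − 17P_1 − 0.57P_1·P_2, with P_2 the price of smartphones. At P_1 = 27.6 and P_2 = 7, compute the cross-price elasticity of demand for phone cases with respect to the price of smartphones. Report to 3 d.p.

At P_1 = 27.6 and P_2 = 7: Q_1 = 441.676.
∂Q_1/∂P_2 = -0.57P_1 = -0.57(27.6) = -15.7320.
ε = (∂Q_1/∂P_2)(P_2/Q_1) = -15.7320 × (7/441.676) ≈ -0.249.
ε < 0: complements.

-0.249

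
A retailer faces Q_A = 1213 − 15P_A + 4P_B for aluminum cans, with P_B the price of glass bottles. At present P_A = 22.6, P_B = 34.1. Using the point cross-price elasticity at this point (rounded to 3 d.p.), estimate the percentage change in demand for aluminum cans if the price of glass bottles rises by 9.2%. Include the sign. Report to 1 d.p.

1.2%

At P_A = 22.6, P_B = 34.1: Q_A = 1010.4.
∂Q_A/∂P_B = 4.
ε = (∂Q_A/∂P_B)(P_B/Q_A) = 4.0000 × 34.1/1010.4 ≈ 0.135.
%ΔQ_A ≈ ε × %ΔP_B = 0.135 × (9.2%) = 1.2%.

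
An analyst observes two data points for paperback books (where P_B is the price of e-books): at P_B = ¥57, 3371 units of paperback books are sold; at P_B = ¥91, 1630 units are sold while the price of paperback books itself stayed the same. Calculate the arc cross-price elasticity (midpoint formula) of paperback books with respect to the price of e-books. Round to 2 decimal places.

ΔQ_A = 1630 − 3371 = -1741; ΔP_B = 91 − 57 = 34.
Midpoints: Q̄_A = 2500.5, P̄_B = 74.00.
ε = (ΔQ_A/Q̄_A)/(ΔP_B/P̄_B) = (-1741/2500.5)/(34/74.00) ≈ -1.52.
ε < 0: paperback books and e-books are complements.

-1.52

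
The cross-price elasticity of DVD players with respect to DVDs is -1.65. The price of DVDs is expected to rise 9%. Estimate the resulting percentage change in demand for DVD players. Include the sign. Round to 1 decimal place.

-14.9%

%ΔQ ≈ ε × %ΔP of DVDs = -1.65 × (9%) = -14.9%.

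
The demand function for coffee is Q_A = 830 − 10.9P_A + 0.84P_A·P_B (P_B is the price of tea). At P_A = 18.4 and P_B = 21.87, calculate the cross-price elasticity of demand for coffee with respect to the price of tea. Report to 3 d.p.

At P_A = 18.4 and P_B = 21.87: Q_A = 967.463.
∂Q_A/∂P_B = 0.84P_A = 0.84(18.4) = 15.4560.
ε = (∂Q_A/∂P_B)(P_B/Q_A) = 15.4560 × (21.87/967.463) ≈ 0.349.

0.349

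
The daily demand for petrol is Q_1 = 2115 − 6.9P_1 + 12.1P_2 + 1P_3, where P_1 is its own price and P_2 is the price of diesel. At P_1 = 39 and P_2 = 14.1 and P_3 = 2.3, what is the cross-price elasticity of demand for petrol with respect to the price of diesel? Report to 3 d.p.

At P_1 = 39 and P_2 = 14.1 and P_3 = 2.3: Q_1 = 2018.81.
∂Q_1/∂P_2 = 12.1.
ε = (∂Q_1/∂P_2)(P_2/Q_1) = 12.1 × (14.1/2018.81) ≈ 0.085.

0.085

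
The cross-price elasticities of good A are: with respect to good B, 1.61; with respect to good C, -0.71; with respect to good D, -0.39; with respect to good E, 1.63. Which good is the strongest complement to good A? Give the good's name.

good C

Complements have ε < 0. The most negative value is -0.71 (good C).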